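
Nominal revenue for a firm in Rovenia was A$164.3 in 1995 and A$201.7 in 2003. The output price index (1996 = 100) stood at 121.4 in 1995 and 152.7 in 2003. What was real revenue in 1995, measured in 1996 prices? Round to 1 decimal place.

Real revenue = Nominal / (output price index/100) = 164.3 / 1.214 = 135.34.

A$135.3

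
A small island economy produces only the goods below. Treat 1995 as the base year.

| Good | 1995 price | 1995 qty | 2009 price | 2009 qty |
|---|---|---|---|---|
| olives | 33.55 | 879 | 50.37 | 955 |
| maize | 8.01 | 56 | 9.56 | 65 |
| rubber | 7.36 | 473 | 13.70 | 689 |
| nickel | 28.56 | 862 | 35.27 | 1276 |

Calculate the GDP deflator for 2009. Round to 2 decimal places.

139.28

Nominal GDP 2009 = 50.37·955 + 9.56·65 + 13.70·689 + 35.27·1276 = 103168.57.
Real GDP 2009 (at 1995 prices) = 33.55·955 + 8.01·65 + 7.36·689 + 28.56·1276 = 74074.50.
Deflator = Nominal/Real × 100 = 103168.57/74074.50 × 100 = 139.277.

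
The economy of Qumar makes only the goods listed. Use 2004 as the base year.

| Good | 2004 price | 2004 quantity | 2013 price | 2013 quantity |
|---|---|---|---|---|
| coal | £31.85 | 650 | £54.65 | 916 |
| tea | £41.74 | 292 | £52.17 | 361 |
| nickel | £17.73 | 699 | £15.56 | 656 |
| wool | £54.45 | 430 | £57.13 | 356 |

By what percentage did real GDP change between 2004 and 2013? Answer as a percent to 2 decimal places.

9.55%

Real GDP 2004 = Nominal GDP 2004 = 31.85·650 + 41.74·292 + 17.73·699 + 54.45·430 = 68697.35.
Real GDP 2013 (at 2004 prices) = 31.85·916 + 41.74·361 + 17.73·656 + 54.45·356 = 75257.82.
Real growth = 75257.82/68697.35 − 1 = 0.0955.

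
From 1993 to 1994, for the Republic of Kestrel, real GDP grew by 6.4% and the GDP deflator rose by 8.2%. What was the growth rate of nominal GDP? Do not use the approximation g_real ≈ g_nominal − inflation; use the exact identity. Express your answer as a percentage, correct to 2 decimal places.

(1 + g_nom) = (1 + g_real)(1 + π) = 1.0640 × 1.0820 = 1.15125.

15.12%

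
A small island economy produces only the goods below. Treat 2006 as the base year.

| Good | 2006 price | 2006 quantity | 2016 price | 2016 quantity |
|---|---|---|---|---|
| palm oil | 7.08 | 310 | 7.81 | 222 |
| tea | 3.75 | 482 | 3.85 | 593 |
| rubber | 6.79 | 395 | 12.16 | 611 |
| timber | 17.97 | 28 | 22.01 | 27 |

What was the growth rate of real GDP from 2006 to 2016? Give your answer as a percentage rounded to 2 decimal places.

Real GDP 2006 = Nominal GDP 2006 = 7.08·310 + 3.75·482 + 6.79·395 + 17.97·28 = 7187.51.
Real GDP 2016 (at 2006 prices) = 7.08·222 + 3.75·593 + 6.79·611 + 17.97·27 = 8429.39.
Real growth = 8429.39/7187.51 − 1 = 0.1728.

17.28%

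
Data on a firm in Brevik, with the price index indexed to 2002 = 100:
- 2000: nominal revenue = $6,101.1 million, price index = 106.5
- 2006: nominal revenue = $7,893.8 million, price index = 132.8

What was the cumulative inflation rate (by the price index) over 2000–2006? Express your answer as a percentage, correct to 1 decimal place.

24.7%

Price-level change = 132.8 / 106.5 − 1 = 0.2469.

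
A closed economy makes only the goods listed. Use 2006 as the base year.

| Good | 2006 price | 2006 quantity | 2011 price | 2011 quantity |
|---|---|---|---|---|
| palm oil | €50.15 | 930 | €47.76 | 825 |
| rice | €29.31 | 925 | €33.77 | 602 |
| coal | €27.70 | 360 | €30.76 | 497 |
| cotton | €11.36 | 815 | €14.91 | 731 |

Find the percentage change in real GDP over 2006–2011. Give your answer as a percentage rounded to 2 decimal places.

-12.79%

Real GDP 2006 = Nominal GDP 2006 = 50.15·930 + 29.31·925 + 27.70·360 + 11.36·815 = 92981.65.
Real GDP 2011 (at 2006 prices) = 50.15·825 + 29.31·602 + 27.70·497 + 11.36·731 = 81089.43.
Real growth = 81089.43/92981.65 − 1 = -0.1279.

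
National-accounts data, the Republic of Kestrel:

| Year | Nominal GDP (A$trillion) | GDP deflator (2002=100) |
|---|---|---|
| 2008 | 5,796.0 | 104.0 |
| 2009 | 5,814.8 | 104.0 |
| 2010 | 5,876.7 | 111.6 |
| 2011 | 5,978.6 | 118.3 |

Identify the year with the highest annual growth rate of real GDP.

2009: real = 5814.8/1.040 = 5591.15; growth vs 2008 (5573.08) = 0.32%.
2010: real = 5876.7/1.116 = 5265.86; growth vs 2009 (5591.15) = -5.82%.
2011: real = 5978.6/1.183 = 5053.76; growth vs 2010 (5265.86) = -4.03%.

2009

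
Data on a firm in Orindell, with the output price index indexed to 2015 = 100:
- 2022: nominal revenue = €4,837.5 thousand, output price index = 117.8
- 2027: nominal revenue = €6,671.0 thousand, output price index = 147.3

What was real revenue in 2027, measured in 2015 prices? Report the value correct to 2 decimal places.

€4,528.85 thousand

Real revenue = Nominal / (output price index/100) = 6671.0 / 1.473 = 4528.85.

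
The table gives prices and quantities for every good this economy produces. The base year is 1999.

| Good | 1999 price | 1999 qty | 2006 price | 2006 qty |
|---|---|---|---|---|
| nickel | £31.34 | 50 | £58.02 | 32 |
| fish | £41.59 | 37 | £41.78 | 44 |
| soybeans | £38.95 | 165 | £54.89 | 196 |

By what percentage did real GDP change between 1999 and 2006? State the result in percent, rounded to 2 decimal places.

9.80%

Real GDP 1999 = Nominal GDP 1999 = 31.34·50 + 41.59·37 + 38.95·165 = 9532.58.
Real GDP 2006 (at 1999 prices) = 31.34·32 + 41.59·44 + 38.95·196 = 10467.04.
Real growth = 10467.04/9532.58 − 1 = 0.0980.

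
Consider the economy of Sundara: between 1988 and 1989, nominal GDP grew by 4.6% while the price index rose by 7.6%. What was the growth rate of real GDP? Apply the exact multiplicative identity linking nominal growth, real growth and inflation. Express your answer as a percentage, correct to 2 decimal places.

-2.79%

(1 + g_nom) = (1 + g_real)(1 + π), so g_real = 1.0460 / 1.0760 − 1 = -0.02788.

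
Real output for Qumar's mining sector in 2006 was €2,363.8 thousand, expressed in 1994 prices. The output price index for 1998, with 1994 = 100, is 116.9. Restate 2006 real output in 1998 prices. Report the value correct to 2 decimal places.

€2,763.28 thousand

Real output in 1998 prices = Real output in 1994 prices × (P_1998/P_1994) = 2363.8 × 1.169 = 2763.28.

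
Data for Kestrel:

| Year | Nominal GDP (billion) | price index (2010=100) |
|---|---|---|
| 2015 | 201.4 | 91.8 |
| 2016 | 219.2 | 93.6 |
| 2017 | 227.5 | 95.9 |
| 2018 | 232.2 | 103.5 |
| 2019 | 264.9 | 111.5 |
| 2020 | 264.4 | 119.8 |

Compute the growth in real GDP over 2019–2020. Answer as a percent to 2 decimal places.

Real GDP 2019 = 264.9/1.115 = 237.58.
Real GDP 2020 = 264.4/1.198 = 220.70.
Change = 220.70/237.58 − 1 = -0.0710.

-7.10%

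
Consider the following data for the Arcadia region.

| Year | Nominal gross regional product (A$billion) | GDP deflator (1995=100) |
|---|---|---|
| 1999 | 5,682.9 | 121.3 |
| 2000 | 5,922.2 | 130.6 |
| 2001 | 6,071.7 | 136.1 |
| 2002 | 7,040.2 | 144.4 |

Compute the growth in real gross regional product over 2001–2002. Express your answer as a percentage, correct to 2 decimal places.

9.29%

Real gross regional product 2001 = 6071.7/1.361 = 4461.20.
Real gross regional product 2002 = 7040.2/1.444 = 4875.48.
Change = 4875.48/4461.20 − 1 = 0.0929.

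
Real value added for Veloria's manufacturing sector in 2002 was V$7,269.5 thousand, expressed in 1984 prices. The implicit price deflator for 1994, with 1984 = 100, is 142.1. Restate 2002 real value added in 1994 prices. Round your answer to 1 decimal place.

V$10,330.0 thousand

Real value added in 1994 prices = Real value added in 1984 prices × (P_1994/P_1984) = 7269.5 × 1.421 = 10329.96.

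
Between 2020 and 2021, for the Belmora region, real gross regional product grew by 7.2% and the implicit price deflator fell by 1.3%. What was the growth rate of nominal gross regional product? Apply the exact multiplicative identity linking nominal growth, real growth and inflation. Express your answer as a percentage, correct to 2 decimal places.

5.81%

(1 + g_nom) = (1 + g_real)(1 + π) = 1.0720 × 0.9870 = 1.05806.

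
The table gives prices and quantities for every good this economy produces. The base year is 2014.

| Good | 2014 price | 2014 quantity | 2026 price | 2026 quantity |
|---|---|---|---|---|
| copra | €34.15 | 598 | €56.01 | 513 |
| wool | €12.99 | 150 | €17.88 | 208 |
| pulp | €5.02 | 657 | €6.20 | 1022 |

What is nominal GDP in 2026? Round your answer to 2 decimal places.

Nominal GDP 2026 = Σ (p_2026 × q_2026) = 56.01·513 + 17.88·208 + 6.20·1022 = 38788.57.

€38788.57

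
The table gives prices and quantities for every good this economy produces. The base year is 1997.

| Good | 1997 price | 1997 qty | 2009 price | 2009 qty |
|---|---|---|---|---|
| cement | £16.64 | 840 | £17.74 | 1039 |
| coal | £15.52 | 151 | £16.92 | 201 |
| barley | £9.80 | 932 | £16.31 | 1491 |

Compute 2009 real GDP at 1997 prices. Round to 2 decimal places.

Real GDP 2009 = Σ (p_1997 × q_2009) = 16.64·1039 + 15.52·201 + 9.80·1491 = 35020.28.

£35020.28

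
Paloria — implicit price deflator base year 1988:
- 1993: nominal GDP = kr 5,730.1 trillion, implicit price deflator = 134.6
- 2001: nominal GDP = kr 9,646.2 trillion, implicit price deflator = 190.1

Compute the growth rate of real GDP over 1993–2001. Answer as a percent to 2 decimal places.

Deflate each year: 1993 → 5730.1/1.346 = 4257.13; 2001 → 9646.2/1.901 = 5074.28.
So real GDP changed by 5074.28/4257.13 − 1 = 0.1919, i.e. 19.19%.

19.19%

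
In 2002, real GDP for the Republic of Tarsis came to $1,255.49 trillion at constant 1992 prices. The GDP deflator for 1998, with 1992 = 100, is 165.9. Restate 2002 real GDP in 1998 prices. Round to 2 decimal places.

$2,082.86 trillion

Real GDP in 1998 prices = Real GDP in 1992 prices × (P_1998/P_1992) = 1255.49 × 1.659 = 2082.86.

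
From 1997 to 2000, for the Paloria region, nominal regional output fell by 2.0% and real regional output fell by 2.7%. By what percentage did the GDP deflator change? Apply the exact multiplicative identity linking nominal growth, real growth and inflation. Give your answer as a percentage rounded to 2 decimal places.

0.72%

(1 + g_nom) = (1 + g_real)(1 + π), so π = 0.9800 / 0.9730 − 1 = 0.00719.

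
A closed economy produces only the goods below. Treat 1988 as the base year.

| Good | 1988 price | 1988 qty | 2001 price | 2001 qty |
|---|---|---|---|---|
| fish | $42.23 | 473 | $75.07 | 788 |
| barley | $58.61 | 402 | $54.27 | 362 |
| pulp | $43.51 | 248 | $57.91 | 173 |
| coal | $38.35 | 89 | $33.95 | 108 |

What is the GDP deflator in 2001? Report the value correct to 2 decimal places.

139.78

Nominal GDP 2001 = 75.07·788 + 54.27·362 + 57.91·173 + 33.95·108 = 92485.93.
Real GDP 2001 (at 1988 prices) = 42.23·788 + 58.61·362 + 43.51·173 + 38.35·108 = 66163.09.
Deflator = Nominal/Real × 100 = 92485.93/66163.09 × 100 = 139.785.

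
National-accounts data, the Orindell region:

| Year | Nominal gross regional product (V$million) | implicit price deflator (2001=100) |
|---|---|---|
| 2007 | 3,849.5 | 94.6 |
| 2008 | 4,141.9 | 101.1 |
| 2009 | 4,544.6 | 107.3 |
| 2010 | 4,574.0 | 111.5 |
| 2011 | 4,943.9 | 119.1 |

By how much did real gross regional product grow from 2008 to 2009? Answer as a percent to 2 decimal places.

3.38%

Real gross regional product 2008 = 4141.9/1.011 = 4096.83.
Real gross regional product 2009 = 4544.6/1.073 = 4235.41.
Change = 4235.41/4096.83 − 1 = 0.0338.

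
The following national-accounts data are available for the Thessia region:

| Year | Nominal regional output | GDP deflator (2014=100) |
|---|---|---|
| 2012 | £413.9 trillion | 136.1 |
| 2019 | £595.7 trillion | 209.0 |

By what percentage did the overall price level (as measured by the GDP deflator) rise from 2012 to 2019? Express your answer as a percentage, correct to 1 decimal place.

Price-level change = 209.0 / 136.1 − 1 = 0.5356.

53.6%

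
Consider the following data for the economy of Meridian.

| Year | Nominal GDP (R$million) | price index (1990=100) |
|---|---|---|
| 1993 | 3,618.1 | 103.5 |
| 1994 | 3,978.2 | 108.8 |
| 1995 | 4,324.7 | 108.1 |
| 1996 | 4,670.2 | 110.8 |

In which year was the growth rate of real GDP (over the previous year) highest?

1994: real = 3978.2/1.088 = 3656.43; growth vs 1993 (3495.75) = 4.60%.
1995: real = 4324.7/1.081 = 4000.65; growth vs 1994 (3656.43) = 9.41%.
1996: real = 4670.2/1.108 = 4214.98; growth vs 1995 (4000.65) = 5.36%.

1995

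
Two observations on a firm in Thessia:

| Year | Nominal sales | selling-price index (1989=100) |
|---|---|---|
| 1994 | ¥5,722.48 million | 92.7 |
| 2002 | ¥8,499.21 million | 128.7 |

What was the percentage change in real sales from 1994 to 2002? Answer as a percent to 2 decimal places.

Real sales 1994 = 5722.48 / 0.927 = 6173.12.
Real sales 2002 = 8499.21 / 1.287 = 6603.89.
Real growth = 6603.89 / 6173.12 − 1 = 0.0698.

6.98%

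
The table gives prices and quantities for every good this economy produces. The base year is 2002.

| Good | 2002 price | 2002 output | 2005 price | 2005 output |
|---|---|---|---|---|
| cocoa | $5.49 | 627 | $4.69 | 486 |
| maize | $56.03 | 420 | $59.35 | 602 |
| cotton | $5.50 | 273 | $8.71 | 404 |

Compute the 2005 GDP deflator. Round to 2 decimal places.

107.53

Nominal GDP 2005 = 4.69·486 + 59.35·602 + 8.71·404 = 41526.88.
Real GDP 2005 (at 2002 prices) = 5.49·486 + 56.03·602 + 5.50·404 = 38620.20.
Deflator = Nominal/Real × 100 = 41526.88/38620.20 × 100 = 107.526.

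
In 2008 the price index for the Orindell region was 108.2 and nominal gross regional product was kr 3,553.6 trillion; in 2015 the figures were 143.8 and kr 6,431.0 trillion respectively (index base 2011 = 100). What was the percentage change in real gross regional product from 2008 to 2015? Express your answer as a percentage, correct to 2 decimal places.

36.17%

Deflate each year: 2008 → 3553.6/1.082 = 3284.29; 2015 → 6431.0/1.438 = 4472.18.
So real gross regional product changed by 4472.18/3284.29 − 1 = 0.3617, i.e. 36.17%.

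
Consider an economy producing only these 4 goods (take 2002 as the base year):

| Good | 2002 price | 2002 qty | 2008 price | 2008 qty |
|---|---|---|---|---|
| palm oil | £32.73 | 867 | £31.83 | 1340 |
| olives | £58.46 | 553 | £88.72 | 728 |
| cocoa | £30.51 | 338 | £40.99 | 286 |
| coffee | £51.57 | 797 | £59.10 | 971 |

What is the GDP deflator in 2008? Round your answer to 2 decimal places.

121.44

Nominal GDP 2008 = 31.83·1340 + 88.72·728 + 40.99·286 + 59.10·971 = 176349.60.
Real GDP 2008 (at 2002 prices) = 32.73·1340 + 58.46·728 + 30.51·286 + 51.57·971 = 145217.41.
Deflator = Nominal/Real × 100 = 176349.60/145217.41 × 100 = 121.438.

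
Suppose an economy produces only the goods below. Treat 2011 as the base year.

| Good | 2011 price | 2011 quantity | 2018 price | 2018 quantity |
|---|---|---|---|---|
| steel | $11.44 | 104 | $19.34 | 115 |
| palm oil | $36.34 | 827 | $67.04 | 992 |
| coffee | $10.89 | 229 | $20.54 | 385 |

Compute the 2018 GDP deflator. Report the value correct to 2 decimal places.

Nominal GDP 2018 = 19.34·115 + 67.04·992 + 20.54·385 = 76635.68.
Real GDP 2018 (at 2011 prices) = 11.44·115 + 36.34·992 + 10.89·385 = 41557.53.
Deflator = Nominal/Real × 100 = 76635.68/41557.53 × 100 = 184.409.

184.41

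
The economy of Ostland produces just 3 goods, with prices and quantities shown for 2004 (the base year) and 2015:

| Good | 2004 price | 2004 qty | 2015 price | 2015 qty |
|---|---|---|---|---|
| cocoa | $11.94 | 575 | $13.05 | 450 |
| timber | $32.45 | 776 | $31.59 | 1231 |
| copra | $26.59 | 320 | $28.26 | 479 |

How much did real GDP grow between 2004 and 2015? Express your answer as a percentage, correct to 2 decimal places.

Real GDP 2004 = Nominal GDP 2004 = 11.94·575 + 32.45·776 + 26.59·320 = 40555.50.
Real GDP 2015 (at 2004 prices) = 11.94·450 + 32.45·1231 + 26.59·479 = 58055.56.
Real growth = 58055.56/40555.50 − 1 = 0.4315.

43.15%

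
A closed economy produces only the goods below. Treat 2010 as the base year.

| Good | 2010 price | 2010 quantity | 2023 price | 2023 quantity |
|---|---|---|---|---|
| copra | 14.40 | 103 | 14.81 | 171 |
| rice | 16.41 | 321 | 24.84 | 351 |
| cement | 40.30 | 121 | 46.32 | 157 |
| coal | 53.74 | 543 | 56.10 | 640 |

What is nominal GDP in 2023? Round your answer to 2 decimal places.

54427.59

Nominal GDP 2023 = Σ (p_2023 × q_2023) = 14.81·171 + 24.84·351 + 46.32·157 + 56.10·640 = 54427.59.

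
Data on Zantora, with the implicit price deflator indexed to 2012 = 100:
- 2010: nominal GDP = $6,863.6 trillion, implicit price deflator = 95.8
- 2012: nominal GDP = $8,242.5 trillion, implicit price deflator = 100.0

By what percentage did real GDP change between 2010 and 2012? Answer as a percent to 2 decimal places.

15.05%

Deflate each year: 2010 → 6863.6/0.958 = 7164.51; 2012 → 8242.5/1.000 = 8242.50.
So real GDP changed by 8242.50/7164.51 − 1 = 0.1505, i.e. 15.05%.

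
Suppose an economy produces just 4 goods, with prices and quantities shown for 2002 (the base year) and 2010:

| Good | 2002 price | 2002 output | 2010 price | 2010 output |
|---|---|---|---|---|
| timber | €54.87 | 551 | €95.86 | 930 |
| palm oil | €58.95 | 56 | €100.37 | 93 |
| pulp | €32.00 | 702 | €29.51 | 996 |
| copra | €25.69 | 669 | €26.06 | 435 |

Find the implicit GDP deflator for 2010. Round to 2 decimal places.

Nominal GDP 2010 = 95.86·930 + 100.37·93 + 29.51·996 + 26.06·435 = 139212.27.
Real GDP 2010 (at 2002 prices) = 54.87·930 + 58.95·93 + 32.00·996 + 25.69·435 = 99558.60.
Deflator = Nominal/Real × 100 = 139212.27/99558.60 × 100 = 139.829.

139.83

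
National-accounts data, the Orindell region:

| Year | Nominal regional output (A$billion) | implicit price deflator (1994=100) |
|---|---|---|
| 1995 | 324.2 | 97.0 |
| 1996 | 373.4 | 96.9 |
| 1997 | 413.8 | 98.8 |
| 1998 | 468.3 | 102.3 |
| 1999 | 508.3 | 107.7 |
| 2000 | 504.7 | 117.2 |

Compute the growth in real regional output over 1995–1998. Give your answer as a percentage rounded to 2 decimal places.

Real regional output 1995 = 324.2/0.970 = 334.23.
Real regional output 1998 = 468.3/1.023 = 457.77.
Change = 457.77/334.23 − 1 = 0.3696.

36.96%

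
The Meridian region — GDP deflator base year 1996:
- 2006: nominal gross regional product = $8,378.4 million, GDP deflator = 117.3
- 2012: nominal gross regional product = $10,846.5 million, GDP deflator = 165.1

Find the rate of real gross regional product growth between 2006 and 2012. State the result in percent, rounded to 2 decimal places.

Real gross regional product 2006 = 8378.4 / 1.173 = 7142.71.
Real gross regional product 2012 = 10846.5 / 1.651 = 6569.65.
Real growth = 6569.65 / 7142.71 − 1 = -0.0802.

-8.02%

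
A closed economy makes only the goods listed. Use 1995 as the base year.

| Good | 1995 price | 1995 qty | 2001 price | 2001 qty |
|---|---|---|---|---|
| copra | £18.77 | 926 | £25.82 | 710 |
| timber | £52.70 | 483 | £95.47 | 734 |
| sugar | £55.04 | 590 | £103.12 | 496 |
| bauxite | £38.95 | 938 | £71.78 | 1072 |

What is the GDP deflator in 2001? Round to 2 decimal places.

Nominal GDP 2001 = 25.82·710 + 95.47·734 + 103.12·496 + 71.78·1072 = 216502.86.
Real GDP 2001 (at 1995 prices) = 18.77·710 + 52.70·734 + 55.04·496 + 38.95·1072 = 121062.74.
Deflator = Nominal/Real × 100 = 216502.86/121062.74 × 100 = 178.835.

178.84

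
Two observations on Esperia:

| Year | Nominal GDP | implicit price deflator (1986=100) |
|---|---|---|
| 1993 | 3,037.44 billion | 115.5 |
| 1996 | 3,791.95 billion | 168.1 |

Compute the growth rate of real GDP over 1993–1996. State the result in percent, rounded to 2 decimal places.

-14.22%

Real GDP 1993 = 3037.44 / 1.155 = 2629.82.
Real GDP 1996 = 3791.95 / 1.681 = 2255.77.
Real growth = 2255.77 / 2629.82 − 1 = -0.1422.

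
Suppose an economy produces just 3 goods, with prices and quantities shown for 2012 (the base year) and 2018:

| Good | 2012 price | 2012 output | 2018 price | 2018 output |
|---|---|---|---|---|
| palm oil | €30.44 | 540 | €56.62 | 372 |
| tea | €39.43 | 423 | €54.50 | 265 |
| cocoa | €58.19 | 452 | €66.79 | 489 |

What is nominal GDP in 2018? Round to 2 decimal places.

Nominal GDP 2018 = Σ (p_2018 × q_2018) = 56.62·372 + 54.50·265 + 66.79·489 = 68165.45.

€68165.45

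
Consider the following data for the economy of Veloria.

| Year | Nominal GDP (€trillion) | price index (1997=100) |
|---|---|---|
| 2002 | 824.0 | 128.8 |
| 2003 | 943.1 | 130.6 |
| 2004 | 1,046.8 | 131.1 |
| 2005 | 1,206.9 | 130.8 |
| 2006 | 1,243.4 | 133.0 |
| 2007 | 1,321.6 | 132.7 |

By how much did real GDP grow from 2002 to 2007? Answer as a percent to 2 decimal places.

55.67%

Real GDP 2002 = 824.0/1.288 = 639.75.
Real GDP 2007 = 1321.6/1.327 = 995.93.
Change = 995.93/639.75 − 1 = 0.5567.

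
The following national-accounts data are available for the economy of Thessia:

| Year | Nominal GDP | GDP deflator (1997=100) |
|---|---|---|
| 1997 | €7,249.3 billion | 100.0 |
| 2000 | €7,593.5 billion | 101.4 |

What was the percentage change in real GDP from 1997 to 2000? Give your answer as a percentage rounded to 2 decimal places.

3.30%

Real GDP 1997 = 7249.3 / 1.000 = 7249.30.
Real GDP 2000 = 7593.5 / 1.014 = 7488.66.
Real growth = 7488.66 / 7249.30 − 1 = 0.0330.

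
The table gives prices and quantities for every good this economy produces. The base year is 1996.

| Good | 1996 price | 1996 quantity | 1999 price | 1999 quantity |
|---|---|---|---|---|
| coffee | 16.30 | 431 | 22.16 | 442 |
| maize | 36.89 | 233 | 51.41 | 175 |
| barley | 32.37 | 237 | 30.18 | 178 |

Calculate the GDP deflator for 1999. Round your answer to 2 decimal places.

Nominal GDP 1999 = 22.16·442 + 51.41·175 + 30.18·178 = 24163.51.
Real GDP 1999 (at 1996 prices) = 16.30·442 + 36.89·175 + 32.37·178 = 19422.21.
Deflator = Nominal/Real × 100 = 24163.51/19422.21 × 100 = 124.412.

124.41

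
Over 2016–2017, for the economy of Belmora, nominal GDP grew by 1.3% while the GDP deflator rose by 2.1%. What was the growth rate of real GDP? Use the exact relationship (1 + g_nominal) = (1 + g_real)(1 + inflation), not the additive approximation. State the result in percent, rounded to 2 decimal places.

(1 + g_nom) = (1 + g_real)(1 + π), so g_real = 1.0130 / 1.0210 − 1 = -0.00784.

-0.78%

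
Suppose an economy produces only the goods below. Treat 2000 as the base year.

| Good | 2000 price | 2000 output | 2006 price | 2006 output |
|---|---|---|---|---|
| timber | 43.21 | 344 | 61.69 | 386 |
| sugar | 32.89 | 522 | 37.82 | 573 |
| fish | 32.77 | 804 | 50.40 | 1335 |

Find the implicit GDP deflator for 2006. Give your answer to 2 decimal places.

Nominal GDP 2006 = 61.69·386 + 37.82·573 + 50.40·1335 = 112767.20.
Real GDP 2006 (at 2000 prices) = 43.21·386 + 32.89·573 + 32.77·1335 = 79272.98.
Deflator = Nominal/Real × 100 = 112767.20/79272.98 × 100 = 142.252.

142.25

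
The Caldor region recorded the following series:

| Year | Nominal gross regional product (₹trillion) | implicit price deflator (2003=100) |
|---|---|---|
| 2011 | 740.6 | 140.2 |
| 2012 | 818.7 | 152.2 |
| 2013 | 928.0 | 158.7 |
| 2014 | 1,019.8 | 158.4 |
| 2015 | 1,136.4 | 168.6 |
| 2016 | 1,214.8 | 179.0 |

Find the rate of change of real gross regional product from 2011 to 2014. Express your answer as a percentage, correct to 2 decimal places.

Real gross regional product 2011 = 740.6/1.402 = 528.25.
Real gross regional product 2014 = 1019.8/1.584 = 643.81.
Change = 643.81/528.25 − 1 = 0.2188.

21.88%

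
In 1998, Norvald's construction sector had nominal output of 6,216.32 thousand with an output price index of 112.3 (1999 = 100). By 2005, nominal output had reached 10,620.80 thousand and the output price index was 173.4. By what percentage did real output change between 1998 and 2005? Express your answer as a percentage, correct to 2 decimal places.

Deflate each year: 1998 → 6216.32/1.123 = 5535.46; 2005 → 10620.80/1.734 = 6125.03.
So real output changed by 6125.03/5535.46 − 1 = 0.1065, i.e. 10.65%.

10.65%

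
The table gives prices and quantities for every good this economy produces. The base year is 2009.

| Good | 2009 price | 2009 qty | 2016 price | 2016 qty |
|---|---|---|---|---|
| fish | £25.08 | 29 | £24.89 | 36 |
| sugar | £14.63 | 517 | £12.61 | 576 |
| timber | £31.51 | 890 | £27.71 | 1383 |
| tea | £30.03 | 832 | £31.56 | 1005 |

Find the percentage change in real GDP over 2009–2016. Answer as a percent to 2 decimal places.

35.50%

Real GDP 2009 = Nominal GDP 2009 = 25.08·29 + 14.63·517 + 31.51·890 + 30.03·832 = 61319.89.
Real GDP 2016 (at 2009 prices) = 25.08·36 + 14.63·576 + 31.51·1383 + 30.03·1005 = 83088.24.
Real growth = 83088.24/61319.89 − 1 = 0.3550.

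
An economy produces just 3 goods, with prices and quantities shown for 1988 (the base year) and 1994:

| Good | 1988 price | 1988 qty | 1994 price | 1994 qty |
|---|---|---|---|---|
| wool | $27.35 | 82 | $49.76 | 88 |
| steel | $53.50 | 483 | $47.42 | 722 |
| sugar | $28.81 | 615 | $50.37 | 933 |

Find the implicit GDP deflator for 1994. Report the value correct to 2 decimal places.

126.06

Nominal GDP 1994 = 49.76·88 + 47.42·722 + 50.37·933 = 85611.33.
Real GDP 1994 (at 1988 prices) = 27.35·88 + 53.50·722 + 28.81·933 = 67913.53.
Deflator = Nominal/Real × 100 = 85611.33/67913.53 × 100 = 126.059.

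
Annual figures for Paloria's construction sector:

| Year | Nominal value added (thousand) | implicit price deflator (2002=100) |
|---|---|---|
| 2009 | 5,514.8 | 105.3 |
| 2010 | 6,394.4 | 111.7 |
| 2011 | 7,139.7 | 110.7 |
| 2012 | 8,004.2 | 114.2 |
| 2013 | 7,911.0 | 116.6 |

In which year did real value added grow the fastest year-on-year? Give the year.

2011

2010: real = 6394.4/1.117 = 5724.62; growth vs 2009 (5237.23) = 9.31%.
2011: real = 7139.7/1.107 = 6449.59; growth vs 2010 (5724.62) = 12.66%.
2012: real = 8004.2/1.142 = 7008.93; growth vs 2011 (6449.59) = 8.67%.
2013: real = 7911.0/1.166 = 6784.73; growth vs 2012 (7008.93) = -3.20%.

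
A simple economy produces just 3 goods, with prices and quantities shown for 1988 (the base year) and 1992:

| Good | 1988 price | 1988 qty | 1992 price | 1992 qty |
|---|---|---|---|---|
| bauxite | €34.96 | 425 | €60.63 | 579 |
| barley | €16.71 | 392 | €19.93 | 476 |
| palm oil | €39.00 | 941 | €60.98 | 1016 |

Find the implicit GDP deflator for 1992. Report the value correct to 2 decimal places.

157.10

Nominal GDP 1992 = 60.63·579 + 19.93·476 + 60.98·1016 = 106547.13.
Real GDP 1992 (at 1988 prices) = 34.96·579 + 16.71·476 + 39.00·1016 = 67819.80.
Deflator = Nominal/Real × 100 = 106547.13/67819.80 × 100 = 157.103.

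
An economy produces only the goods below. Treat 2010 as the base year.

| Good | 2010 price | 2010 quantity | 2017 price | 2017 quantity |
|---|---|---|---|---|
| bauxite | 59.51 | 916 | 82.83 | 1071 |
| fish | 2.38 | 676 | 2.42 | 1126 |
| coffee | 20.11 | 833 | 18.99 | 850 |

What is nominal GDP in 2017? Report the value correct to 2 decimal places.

Nominal GDP 2017 = Σ (p_2017 × q_2017) = 82.83·1071 + 2.42·1126 + 18.99·850 = 107577.35.

107577.35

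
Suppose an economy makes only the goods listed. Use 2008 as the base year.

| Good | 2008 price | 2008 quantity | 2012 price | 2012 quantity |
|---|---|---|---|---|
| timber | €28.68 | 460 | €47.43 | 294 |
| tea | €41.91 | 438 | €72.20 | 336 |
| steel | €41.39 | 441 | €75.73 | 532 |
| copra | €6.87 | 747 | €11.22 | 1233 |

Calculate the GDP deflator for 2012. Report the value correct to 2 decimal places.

Nominal GDP 2012 = 47.43·294 + 72.20·336 + 75.73·532 + 11.22·1233 = 92326.24.
Real GDP 2012 (at 2008 prices) = 28.68·294 + 41.91·336 + 41.39·532 + 6.87·1233 = 53003.87.
Deflator = Nominal/Real × 100 = 92326.24/53003.87 × 100 = 174.188.

174.19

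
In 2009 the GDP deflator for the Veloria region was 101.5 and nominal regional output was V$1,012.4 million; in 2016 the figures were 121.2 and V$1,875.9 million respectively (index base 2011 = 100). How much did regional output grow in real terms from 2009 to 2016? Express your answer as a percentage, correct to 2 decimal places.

Deflate each year: 2009 → 1012.4/1.015 = 997.44; 2016 → 1875.9/1.212 = 1547.77.
So real regional output changed by 1547.77/997.44 − 1 = 0.5517, i.e. 55.17%.

55.17%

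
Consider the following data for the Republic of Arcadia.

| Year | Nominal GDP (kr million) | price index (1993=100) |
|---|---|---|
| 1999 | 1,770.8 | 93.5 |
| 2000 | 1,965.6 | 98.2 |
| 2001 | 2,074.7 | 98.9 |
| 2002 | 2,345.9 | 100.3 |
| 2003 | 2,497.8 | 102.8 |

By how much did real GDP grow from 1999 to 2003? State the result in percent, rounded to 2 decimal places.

28.29%

Real GDP 1999 = 1770.8/0.935 = 1893.90.
Real GDP 2003 = 2497.8/1.028 = 2429.77.
Change = 2429.77/1893.90 − 1 = 0.2829.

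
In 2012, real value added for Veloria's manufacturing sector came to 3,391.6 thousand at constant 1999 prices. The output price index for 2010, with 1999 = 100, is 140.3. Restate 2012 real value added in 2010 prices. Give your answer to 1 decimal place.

Real value added in 2010 prices = Real value added in 1999 prices × (P_2010/P_1999) = 3391.6 × 1.403 = 4758.41.

4,758.4 thousand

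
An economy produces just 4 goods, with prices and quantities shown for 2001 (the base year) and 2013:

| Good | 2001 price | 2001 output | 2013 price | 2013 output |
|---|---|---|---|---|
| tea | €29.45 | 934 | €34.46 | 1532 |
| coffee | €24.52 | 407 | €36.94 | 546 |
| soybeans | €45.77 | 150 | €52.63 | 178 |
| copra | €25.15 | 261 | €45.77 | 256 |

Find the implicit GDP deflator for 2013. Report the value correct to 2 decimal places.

Nominal GDP 2013 = 34.46·1532 + 36.94·546 + 52.63·178 + 45.77·256 = 94047.22.
Real GDP 2013 (at 2001 prices) = 29.45·1532 + 24.52·546 + 45.77·178 + 25.15·256 = 73090.78.
Deflator = Nominal/Real × 100 = 94047.22/73090.78 × 100 = 128.672.

128.67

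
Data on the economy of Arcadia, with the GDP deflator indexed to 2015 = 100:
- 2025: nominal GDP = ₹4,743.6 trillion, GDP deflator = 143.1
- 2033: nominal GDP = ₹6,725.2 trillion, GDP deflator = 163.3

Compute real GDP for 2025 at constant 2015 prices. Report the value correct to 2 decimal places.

₹3,314.88 trillion

Real GDP = Nominal / (GDP deflator/100) = 4743.6 / 1.431 = 3314.88.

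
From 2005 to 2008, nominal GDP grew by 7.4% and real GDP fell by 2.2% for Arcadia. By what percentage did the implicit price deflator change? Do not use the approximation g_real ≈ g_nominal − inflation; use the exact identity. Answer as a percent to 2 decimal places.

(1 + g_nom) = (1 + g_real)(1 + π), so π = 1.0740 / 0.9780 − 1 = 0.09816.

9.82%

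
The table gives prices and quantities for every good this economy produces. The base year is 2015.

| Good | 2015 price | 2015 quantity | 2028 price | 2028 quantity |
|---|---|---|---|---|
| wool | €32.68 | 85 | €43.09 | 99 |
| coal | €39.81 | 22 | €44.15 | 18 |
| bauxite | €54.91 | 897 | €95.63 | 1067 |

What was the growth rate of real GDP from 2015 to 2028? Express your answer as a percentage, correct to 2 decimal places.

Real GDP 2015 = Nominal GDP 2015 = 32.68·85 + 39.81·22 + 54.91·897 = 52907.89.
Real GDP 2028 (at 2015 prices) = 32.68·99 + 39.81·18 + 54.91·1067 = 62540.87.
Real growth = 62540.87/52907.89 − 1 = 0.1821.

18.21%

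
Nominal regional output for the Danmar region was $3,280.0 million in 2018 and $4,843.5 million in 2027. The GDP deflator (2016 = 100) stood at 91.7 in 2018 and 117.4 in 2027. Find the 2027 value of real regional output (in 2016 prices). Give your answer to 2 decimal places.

$4,125.64 million

Real regional output = Nominal / (GDP deflator/100) = 4843.5 / 1.174 = 4125.64.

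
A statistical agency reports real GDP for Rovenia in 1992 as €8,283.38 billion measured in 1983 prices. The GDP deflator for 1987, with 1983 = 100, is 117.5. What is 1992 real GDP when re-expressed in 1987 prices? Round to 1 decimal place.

€9,733.0 billion

Real GDP in 1987 prices = Real GDP in 1983 prices × (P_1987/P_1983) = 8283.38 × 1.175 = 9732.97.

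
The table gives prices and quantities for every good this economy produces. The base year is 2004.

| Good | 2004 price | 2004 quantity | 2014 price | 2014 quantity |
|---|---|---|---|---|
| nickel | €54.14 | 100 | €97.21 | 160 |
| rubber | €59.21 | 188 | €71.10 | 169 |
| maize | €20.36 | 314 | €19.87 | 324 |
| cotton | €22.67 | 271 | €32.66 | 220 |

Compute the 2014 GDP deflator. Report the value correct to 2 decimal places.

136.16

Nominal GDP 2014 = 97.21·160 + 71.10·169 + 19.87·324 + 32.66·220 = 41192.58.
Real GDP 2014 (at 2004 prices) = 54.14·160 + 59.21·169 + 20.36·324 + 22.67·220 = 30252.93.
Deflator = Nominal/Real × 100 = 41192.58/30252.93 × 100 = 136.161.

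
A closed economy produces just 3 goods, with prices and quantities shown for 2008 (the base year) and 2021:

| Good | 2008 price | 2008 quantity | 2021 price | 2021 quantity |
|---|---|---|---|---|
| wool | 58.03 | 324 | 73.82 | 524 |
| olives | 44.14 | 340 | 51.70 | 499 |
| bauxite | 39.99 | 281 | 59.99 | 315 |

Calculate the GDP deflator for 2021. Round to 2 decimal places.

128.21

Nominal GDP 2021 = 73.82·524 + 51.70·499 + 59.99·315 = 83376.83.
Real GDP 2021 (at 2008 prices) = 58.03·524 + 44.14·499 + 39.99·315 = 65030.43.
Deflator = Nominal/Real × 100 = 83376.83/65030.43 × 100 = 128.212.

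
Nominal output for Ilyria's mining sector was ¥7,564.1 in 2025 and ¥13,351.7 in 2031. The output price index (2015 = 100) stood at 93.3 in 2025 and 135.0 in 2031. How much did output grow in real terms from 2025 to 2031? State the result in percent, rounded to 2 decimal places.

Real output 2025 = 7564.1 / 0.933 = 8107.29.
Real output 2031 = 13351.7 / 1.350 = 9890.15.
Real growth = 9890.15 / 8107.29 − 1 = 0.2199.

21.99%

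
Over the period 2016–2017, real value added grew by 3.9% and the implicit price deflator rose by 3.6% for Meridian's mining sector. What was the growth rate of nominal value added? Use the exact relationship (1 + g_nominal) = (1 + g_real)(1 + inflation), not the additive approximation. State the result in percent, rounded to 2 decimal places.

(1 + g_nom) = (1 + g_real)(1 + π) = 1.0390 × 1.0360 = 1.07640.

7.64%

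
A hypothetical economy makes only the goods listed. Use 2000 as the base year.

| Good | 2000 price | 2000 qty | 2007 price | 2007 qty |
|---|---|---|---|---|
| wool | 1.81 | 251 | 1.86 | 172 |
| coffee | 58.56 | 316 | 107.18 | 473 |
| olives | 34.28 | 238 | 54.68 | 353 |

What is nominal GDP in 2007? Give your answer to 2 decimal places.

Nominal GDP 2007 = Σ (p_2007 × q_2007) = 1.86·172 + 107.18·473 + 54.68·353 = 70318.10.

70318.10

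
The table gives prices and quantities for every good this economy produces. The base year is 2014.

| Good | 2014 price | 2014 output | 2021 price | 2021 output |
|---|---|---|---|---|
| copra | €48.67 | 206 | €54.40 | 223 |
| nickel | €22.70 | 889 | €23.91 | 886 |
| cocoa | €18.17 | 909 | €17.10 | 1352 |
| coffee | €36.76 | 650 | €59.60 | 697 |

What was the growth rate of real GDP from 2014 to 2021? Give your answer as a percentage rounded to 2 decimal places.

14.92%

Real GDP 2014 = Nominal GDP 2014 = 48.67·206 + 22.70·889 + 18.17·909 + 36.76·650 = 70616.85.
Real GDP 2021 (at 2014 prices) = 48.67·223 + 22.70·886 + 18.17·1352 + 36.76·697 = 81153.17.
Real growth = 81153.17/70616.85 − 1 = 0.1492.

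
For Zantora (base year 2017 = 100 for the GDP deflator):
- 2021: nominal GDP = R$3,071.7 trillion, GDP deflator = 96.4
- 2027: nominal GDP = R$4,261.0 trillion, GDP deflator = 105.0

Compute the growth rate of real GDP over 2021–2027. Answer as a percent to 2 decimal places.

Deflate each year: 2021 → 3071.7/0.964 = 3186.41; 2027 → 4261.0/1.050 = 4058.10.
So real GDP changed by 4058.10/3186.41 − 1 = 0.2736, i.e. 27.36%.

27.36%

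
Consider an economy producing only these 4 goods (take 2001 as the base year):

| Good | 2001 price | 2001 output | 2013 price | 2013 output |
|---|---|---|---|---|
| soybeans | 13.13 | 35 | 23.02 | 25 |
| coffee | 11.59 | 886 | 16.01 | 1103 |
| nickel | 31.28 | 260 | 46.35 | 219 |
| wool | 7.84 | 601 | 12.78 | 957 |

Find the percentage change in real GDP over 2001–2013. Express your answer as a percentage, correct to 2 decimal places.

16.51%

Real GDP 2001 = Nominal GDP 2001 = 13.13·35 + 11.59·886 + 31.28·260 + 7.84·601 = 23572.93.
Real GDP 2013 (at 2001 prices) = 13.13·25 + 11.59·1103 + 31.28·219 + 7.84·957 = 27465.22.
Real growth = 27465.22/23572.93 − 1 = 0.1651.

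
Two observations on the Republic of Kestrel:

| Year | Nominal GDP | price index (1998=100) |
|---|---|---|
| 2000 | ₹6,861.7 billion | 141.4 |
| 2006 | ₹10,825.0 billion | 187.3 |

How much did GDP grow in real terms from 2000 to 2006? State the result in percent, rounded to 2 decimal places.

Deflate each year: 2000 → 6861.7/1.414 = 4852.69; 2006 → 10825.0/1.873 = 5779.50.
So real GDP changed by 5779.50/4852.69 − 1 = 0.1910, i.e. 19.10%.

19.10%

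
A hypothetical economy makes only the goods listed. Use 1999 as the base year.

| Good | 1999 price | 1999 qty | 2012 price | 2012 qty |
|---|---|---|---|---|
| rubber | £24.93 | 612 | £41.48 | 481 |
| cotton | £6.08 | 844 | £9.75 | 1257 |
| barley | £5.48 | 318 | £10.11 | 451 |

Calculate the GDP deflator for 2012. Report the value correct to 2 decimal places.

166.33

Nominal GDP 2012 = 41.48·481 + 9.75·1257 + 10.11·451 = 36767.24.
Real GDP 2012 (at 1999 prices) = 24.93·481 + 6.08·1257 + 5.48·451 = 22105.37.
Deflator = Nominal/Real × 100 = 36767.24/22105.37 × 100 = 166.327.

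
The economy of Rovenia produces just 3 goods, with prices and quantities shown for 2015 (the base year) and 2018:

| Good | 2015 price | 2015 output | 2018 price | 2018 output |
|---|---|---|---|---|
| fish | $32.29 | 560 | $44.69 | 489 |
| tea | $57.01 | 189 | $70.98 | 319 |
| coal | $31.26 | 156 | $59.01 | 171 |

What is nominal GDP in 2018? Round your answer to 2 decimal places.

$54586.74

Nominal GDP 2018 = Σ (p_2018 × q_2018) = 44.69·489 + 70.98·319 + 59.01·171 = 54586.74.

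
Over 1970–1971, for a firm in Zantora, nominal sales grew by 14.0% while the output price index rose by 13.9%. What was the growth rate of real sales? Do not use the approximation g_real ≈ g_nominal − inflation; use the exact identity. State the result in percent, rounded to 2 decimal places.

0.09%

(1 + g_nom) = (1 + g_real)(1 + π), so g_real = 1.1400 / 1.1390 − 1 = 0.00088.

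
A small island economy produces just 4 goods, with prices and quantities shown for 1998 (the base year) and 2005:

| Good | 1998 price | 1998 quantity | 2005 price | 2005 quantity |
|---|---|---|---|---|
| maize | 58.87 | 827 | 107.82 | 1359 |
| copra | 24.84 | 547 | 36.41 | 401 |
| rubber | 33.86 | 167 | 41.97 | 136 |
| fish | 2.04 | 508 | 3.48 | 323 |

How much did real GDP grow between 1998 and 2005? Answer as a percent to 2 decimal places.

38.09%

Real GDP 1998 = Nominal GDP 1998 = 58.87·827 + 24.84·547 + 33.86·167 + 2.04·508 = 68963.91.
Real GDP 2005 (at 1998 prices) = 58.87·1359 + 24.84·401 + 33.86·136 + 2.04·323 = 95229.05.
Real growth = 95229.05/68963.91 − 1 = 0.3809.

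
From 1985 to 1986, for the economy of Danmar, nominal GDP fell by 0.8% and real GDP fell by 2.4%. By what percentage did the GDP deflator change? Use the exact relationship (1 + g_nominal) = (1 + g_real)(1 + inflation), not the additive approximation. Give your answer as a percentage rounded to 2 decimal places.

(1 + g_nom) = (1 + g_real)(1 + π), so π = 0.9920 / 0.9760 − 1 = 0.01639.

1.64%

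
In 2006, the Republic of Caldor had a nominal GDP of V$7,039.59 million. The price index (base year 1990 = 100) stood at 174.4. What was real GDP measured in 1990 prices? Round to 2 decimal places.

V$4,036.46 million

Real GDP = Nominal / (price index/100) = 7039.59 / 1.744 = 4036.46.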